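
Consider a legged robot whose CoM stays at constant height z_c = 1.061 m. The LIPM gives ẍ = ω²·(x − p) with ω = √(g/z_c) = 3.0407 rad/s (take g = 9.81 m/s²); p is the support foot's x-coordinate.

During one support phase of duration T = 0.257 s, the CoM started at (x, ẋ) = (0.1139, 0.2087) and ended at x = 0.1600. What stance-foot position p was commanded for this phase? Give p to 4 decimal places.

ωT = 3.0407·0.257 = 0.781460; cosh(ωT) = 1.321198, sinh(ωT) = 0.863461
x(T) = p + (x₀−p)·cosh(ωT) + (ẋ₀/ω)·sinh(ωT) ⇒ p·(1 − cosh) = x(T) − x₀·cosh − (ẋ₀/ω)·sinh
numerator   = 0.1600 − (0.1139)·1.321198 − (0.2087/3.0407)·0.863461 = -0.049749
denominator = 1 − 1.321198 = -0.321198
p = -0.049749 / -0.321198 = 0.1549

p = 0.1549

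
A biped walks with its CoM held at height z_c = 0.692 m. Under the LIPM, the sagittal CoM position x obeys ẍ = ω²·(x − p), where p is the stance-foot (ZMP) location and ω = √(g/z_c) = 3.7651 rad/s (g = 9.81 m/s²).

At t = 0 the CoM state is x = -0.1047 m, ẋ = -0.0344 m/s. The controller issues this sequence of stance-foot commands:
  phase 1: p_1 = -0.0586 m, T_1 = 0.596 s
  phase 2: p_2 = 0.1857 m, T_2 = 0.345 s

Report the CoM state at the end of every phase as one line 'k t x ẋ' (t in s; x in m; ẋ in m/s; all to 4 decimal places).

phase 1: p=-0.0586, T=0.596, ωT=2.244000, cosh=4.768505, sinh=4.662471; start (x,ẋ)=(-0.104700, -0.034400) → end (x,ẋ)=(-0.321027, -0.973307)
phase 2: p=0.1857, T=0.345, ωT=1.298959, cosh=1.969148, sinh=1.696333; start (x,ẋ)=(-0.321027, -0.973307) → end (x,ẋ)=(-1.250635, -5.152980)

1 0.5960 -0.3210 -0.9733
2 0.9410 -1.2506 -5.1530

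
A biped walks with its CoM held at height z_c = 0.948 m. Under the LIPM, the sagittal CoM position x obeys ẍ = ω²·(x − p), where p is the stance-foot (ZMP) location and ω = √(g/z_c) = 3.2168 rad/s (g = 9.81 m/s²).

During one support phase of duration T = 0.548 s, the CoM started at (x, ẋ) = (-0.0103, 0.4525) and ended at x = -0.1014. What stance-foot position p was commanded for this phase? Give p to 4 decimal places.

ωT = 3.2168·0.548 = 1.762806; cosh(ωT) = 3.000168, sinh(ωT) = 2.828605
x(T) = p + (x₀−p)·cosh(ωT) + (ẋ₀/ω)·sinh(ωT) ⇒ p·(1 − cosh) = x(T) − x₀·cosh − (ẋ₀/ω)·sinh
numerator   = -0.1014 − (-0.0103)·3.000168 − (0.4525/3.2168)·2.828605 = -0.468392
denominator = 1 − 3.000168 = -2.000168
p = -0.468392 / -2.000168 = 0.2342

p = 0.2342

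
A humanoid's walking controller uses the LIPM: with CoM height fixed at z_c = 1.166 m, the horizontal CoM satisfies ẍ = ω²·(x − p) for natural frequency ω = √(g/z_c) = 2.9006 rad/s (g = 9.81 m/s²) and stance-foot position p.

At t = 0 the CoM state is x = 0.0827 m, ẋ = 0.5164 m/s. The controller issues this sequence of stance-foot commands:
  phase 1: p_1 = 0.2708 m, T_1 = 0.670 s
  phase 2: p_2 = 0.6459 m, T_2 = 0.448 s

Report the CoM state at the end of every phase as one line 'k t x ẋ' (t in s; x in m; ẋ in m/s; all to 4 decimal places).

1 0.6700 0.2094 -0.0259
2 1.1180 -0.2291 -2.1999

phase 1: p=0.2708, T=0.670, ωT=1.943402, cosh=3.562840, sinh=3.419625; start (x,ẋ)=(0.082700, 0.516400) → end (x,ẋ)=(0.209433, -0.025906)
phase 2: p=0.6459, T=0.448, ωT=1.299469, cosh=1.970012, sinh=1.697336; start (x,ẋ)=(0.209433, -0.025906) → end (x,ẋ)=(-0.229105, -2.199891)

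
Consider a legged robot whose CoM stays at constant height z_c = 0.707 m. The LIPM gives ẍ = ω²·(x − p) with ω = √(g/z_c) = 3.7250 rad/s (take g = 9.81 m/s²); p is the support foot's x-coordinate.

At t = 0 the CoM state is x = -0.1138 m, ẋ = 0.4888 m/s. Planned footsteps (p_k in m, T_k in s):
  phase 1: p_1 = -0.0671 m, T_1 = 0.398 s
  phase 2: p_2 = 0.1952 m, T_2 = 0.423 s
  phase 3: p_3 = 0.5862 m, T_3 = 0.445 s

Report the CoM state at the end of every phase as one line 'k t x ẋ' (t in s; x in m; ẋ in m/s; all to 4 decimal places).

phase 1: p=-0.0671, T=0.398, ωT=1.482550, cosh=2.315610, sinh=2.088552; start (x,ẋ)=(-0.113800, 0.488800) → end (x,ẋ)=(0.098824, 0.768551)
phase 2: p=0.1952, T=0.423, ωT=1.575675, cosh=2.520436, sinh=2.313568; start (x,ẋ)=(0.098824, 0.768551) → end (x,ẋ)=(0.429631, 1.106510)
phase 3: p=0.5862, T=0.445, ωT=1.657625, cosh=2.718713, sinh=2.528122; start (x,ẋ)=(0.429631, 1.106510) → end (x,ẋ)=(0.911512, 1.533833)

1 0.3980 0.0988 0.7686
2 0.8210 0.4296 1.1065
3 1.2660 0.9115 1.5338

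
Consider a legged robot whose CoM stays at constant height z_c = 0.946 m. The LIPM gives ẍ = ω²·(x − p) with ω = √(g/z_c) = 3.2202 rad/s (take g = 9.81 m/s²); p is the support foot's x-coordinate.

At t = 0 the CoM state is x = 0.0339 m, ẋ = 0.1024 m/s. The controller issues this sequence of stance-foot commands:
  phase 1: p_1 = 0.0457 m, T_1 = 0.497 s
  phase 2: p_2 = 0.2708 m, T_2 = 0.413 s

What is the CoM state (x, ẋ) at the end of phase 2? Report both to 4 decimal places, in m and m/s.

x = 0.0017, ẋ = -0.6674

phase 1: p=0.0457, T=0.497, ωT=1.600439, cosh=2.578509, sinh=2.376701; start (x,ẋ)=(0.033900, 0.102400) → end (x,ẋ)=(0.090851, 0.173729)
phase 2: p=0.2708, T=0.413, ωT=1.329943, cosh=2.022659, sinh=1.758167; start (x,ẋ)=(0.090851, 0.173729) → end (x,ẋ)=(0.001677, -0.667415)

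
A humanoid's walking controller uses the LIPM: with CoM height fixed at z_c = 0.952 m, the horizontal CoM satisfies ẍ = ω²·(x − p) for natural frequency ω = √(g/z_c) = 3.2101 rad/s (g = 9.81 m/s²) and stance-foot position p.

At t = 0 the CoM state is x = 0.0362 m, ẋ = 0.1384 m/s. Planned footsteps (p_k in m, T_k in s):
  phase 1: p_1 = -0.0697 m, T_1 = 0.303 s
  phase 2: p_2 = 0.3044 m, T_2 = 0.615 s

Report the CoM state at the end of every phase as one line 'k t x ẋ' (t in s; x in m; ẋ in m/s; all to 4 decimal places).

1 0.3030 0.1392 0.5945
2 0.9180 0.3522 0.3097

phase 1: p=-0.0697, T=0.303, ωT=0.972660, cosh=1.511524, sinh=1.133448; start (x,ẋ)=(0.036200, 0.138400) → end (x,ẋ)=(0.139238, 0.594510)
phase 2: p=0.3044, T=0.615, ωT=1.974212, cosh=3.669905, sinh=3.531034; start (x,ẋ)=(0.139238, 0.594510) → end (x,ẋ)=(0.352217, 0.309685)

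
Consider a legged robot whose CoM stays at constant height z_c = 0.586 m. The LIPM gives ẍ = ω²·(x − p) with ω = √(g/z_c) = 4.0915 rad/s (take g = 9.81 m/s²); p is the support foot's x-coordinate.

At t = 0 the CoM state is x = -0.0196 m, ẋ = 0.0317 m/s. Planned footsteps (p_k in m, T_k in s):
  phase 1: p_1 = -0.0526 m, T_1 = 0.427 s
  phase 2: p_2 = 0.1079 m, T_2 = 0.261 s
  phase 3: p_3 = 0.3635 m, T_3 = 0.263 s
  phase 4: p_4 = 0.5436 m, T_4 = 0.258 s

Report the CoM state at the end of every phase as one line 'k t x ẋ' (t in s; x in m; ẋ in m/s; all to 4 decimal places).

1 0.4270 0.0665 0.4693
2 0.6880 0.1877 0.5460
3 0.9510 0.2487 -0.0384
4 1.2090 0.0567 -1.5858

phase 1: p=-0.0526, T=0.427, ωT=1.747070, cosh=2.956026, sinh=2.781743; start (x,ẋ)=(-0.019600, 0.031700) → end (x,ẋ)=(0.066501, 0.469296)
phase 2: p=0.1079, T=0.261, ωT=1.067881, cosh=1.626473, sinh=1.282737; start (x,ẋ)=(0.066501, 0.469296) → end (x,ẋ)=(0.187696, 0.546022)
phase 3: p=0.3635, T=0.263, ωT=1.076064, cosh=1.637024, sinh=1.296089; start (x,ẋ)=(0.187696, 0.546022) → end (x,ẋ)=(0.248671, -0.038428)
phase 4: p=0.5436, T=0.258, ωT=1.055607, cosh=1.610850, sinh=1.262869; start (x,ẋ)=(0.248671, -0.038428) → end (x,ẋ)=(0.056653, -1.585806)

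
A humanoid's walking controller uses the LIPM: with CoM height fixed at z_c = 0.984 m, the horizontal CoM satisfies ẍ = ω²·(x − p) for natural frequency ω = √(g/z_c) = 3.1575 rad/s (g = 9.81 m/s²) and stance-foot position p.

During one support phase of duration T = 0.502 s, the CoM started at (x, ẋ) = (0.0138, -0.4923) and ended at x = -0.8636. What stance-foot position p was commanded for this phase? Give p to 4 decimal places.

p = 0.3464

ωT = 3.1575·0.502 = 1.585065; cosh(ωT) = 2.542272, sinh(ωT) = 2.337337
x(T) = p + (x₀−p)·cosh(ωT) + (ẋ₀/ω)·sinh(ωT) ⇒ p·(1 − cosh) = x(T) − x₀·cosh − (ẋ₀/ω)·sinh
numerator   = -0.8636 − (0.0138)·2.542272 − (-0.4923/3.1575)·2.337337 = -0.534259
denominator = 1 − 2.542272 = -1.542272
p = -0.534259 / -1.542272 = 0.3464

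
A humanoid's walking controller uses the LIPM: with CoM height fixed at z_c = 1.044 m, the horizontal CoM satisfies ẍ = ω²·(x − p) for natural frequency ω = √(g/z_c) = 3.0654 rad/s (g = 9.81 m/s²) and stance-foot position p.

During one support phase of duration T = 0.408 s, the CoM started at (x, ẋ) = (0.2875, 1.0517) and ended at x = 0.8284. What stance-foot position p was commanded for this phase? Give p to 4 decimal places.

p = 0.2978

ωT = 3.0654·0.408 = 1.250683; cosh(ωT) = 1.889519, sinh(ωT) = 1.603210
x(T) = p + (x₀−p)·cosh(ωT) + (ẋ₀/ω)·sinh(ωT) ⇒ p·(1 − cosh) = x(T) − x₀·cosh − (ẋ₀/ω)·sinh
numerator   = 0.8284 − (0.2875)·1.889519 − (1.0517/3.0654)·1.603210 = -0.264878
denominator = 1 − 1.889519 = -0.889519
p = -0.264878 / -0.889519 = 0.2978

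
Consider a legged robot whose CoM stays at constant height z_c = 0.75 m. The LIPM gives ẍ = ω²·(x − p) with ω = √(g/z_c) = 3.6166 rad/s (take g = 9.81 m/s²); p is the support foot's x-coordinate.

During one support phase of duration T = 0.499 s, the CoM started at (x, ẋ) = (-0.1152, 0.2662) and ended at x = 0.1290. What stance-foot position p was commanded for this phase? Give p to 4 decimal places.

p = -0.1277

ωT = 3.6166·0.499 = 1.804683; cosh(ωT) = 3.121287, sinh(ωT) = 2.956760
x(T) = p + (x₀−p)·cosh(ωT) + (ẋ₀/ω)·sinh(ωT) ⇒ p·(1 − cosh) = x(T) − x₀·cosh − (ẋ₀/ω)·sinh
numerator   = 0.1290 − (-0.1152)·3.121287 − (0.2662/3.6166)·2.956760 = 0.270940
denominator = 1 − 3.121287 = -2.121287
p = 0.270940 / -2.121287 = -0.1277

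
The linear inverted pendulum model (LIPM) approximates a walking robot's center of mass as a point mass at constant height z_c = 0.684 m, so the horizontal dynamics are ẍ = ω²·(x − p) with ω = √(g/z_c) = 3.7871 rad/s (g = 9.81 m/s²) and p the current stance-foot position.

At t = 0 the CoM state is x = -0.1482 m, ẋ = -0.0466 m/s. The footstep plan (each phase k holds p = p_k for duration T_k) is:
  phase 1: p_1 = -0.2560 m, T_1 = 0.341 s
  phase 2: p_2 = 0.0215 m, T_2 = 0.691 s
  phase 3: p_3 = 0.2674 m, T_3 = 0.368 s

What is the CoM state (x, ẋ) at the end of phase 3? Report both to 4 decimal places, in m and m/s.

phase 1: p=-0.2560, T=0.341, ωT=1.291401, cosh=1.956383, sinh=1.681497; start (x,ẋ)=(-0.148200, -0.046600) → end (x,ẋ)=(-0.065793, 0.595303)
phase 2: p=0.0215, T=0.691, ωT=2.616886, cosh=6.883024, sinh=6.809994; start (x,ẋ)=(-0.065793, 0.595303) → end (x,ẋ)=(0.491141, 1.846195)
phase 3: p=0.2674, T=0.368, ωT=1.393653, cosh=2.138855, sinh=1.890688; start (x,ẋ)=(0.491141, 1.846195) → end (x,ẋ)=(1.667651, 5.550778)

x = 1.6677, ẋ = 5.5508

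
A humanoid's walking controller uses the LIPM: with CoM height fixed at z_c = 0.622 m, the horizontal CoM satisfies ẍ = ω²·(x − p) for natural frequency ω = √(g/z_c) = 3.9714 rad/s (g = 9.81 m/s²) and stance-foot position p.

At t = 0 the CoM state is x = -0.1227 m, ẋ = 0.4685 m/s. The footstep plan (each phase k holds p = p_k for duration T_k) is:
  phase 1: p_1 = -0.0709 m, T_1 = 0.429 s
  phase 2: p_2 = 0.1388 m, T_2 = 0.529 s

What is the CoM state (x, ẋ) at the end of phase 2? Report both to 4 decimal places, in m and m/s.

phase 1: p=-0.0709, T=0.429, ωT=1.703731, cosh=2.838205, sinh=2.656202; start (x,ẋ)=(-0.122700, 0.468500) → end (x,ẋ)=(0.095429, 0.783269)
phase 2: p=0.1388, T=0.529, ωT=2.100871, cosh=4.147816, sinh=4.025466; start (x,ẋ)=(0.095429, 0.783269) → end (x,ẋ)=(0.752838, 2.555496)

x = 0.7528, ẋ = 2.5555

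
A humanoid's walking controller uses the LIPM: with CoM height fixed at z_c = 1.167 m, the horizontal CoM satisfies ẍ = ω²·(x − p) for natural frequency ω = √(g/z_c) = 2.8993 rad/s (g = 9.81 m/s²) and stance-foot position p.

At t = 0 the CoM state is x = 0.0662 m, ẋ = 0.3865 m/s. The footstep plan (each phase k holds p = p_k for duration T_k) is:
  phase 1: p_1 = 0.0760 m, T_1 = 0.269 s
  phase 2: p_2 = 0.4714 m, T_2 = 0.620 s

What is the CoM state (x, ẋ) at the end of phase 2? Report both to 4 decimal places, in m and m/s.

phase 1: p=0.0760, T=0.269, ωT=0.779912, cosh=1.319863, sinh=0.861417; start (x,ẋ)=(0.066200, 0.386500) → end (x,ẋ)=(0.177899, 0.485652)
phase 2: p=0.4714, T=0.620, ωT=1.797566, cosh=3.100321, sinh=2.934619; start (x,ẋ)=(0.177899, 0.485652) → end (x,ẋ)=(0.053021, -0.991530)

x = 0.0530, ẋ = -0.9915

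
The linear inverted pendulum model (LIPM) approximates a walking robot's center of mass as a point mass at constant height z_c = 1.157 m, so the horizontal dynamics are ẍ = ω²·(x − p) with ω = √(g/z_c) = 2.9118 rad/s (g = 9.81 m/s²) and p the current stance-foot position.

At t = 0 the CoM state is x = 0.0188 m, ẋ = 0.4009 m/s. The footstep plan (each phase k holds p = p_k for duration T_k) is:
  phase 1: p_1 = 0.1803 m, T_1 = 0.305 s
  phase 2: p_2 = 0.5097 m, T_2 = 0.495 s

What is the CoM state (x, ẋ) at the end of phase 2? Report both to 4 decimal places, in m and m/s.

x = -0.3622, ẋ = -2.2272

phase 1: p=0.1803, T=0.305, ωT=0.888099, cosh=1.420971, sinh=1.009534; start (x,ẋ)=(0.018800, 0.400900) → end (x,ẋ)=(0.089807, 0.094928)
phase 2: p=0.5097, T=0.495, ωT=1.441341, cosh=2.231485, sinh=1.994875; start (x,ẋ)=(0.089807, 0.094928) → end (x,ẋ)=(-0.362250, -2.227192)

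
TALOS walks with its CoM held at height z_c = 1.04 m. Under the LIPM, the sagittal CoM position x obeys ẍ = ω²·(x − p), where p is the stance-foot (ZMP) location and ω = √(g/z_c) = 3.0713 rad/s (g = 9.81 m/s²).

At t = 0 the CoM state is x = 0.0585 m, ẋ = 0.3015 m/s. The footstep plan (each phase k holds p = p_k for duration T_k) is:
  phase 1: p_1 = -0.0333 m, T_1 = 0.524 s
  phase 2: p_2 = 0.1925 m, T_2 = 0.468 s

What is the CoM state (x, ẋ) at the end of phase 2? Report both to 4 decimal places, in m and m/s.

x = 1.6893, ẋ = 4.7629

phase 1: p=-0.0333, T=0.524, ωT=1.609361, cosh=2.599816, sinh=2.399801; start (x,ẋ)=(0.058500, 0.301500) → end (x,ẋ)=(0.440944, 1.460457)
phase 2: p=0.1925, T=0.468, ωT=1.437368, cosh=2.223578, sinh=1.986026; start (x,ẋ)=(0.440944, 1.460457) → end (x,ẋ)=(1.689325, 4.762869)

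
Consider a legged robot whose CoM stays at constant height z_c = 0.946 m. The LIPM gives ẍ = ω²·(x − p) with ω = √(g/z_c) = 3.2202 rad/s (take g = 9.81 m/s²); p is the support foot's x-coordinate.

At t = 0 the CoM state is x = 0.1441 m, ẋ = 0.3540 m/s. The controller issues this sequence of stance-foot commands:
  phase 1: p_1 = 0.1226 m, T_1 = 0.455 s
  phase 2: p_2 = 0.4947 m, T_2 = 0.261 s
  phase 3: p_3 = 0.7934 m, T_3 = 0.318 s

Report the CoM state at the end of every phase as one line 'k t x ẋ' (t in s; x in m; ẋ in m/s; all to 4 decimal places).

phase 1: p=0.1226, T=0.455, ωT=1.465191, cosh=2.279702, sinh=2.048668; start (x,ẋ)=(0.144100, 0.354000) → end (x,ẋ)=(0.396826, 0.948853)
phase 2: p=0.4947, T=0.261, ωT=0.840472, cosh=1.374484, sinh=0.942977; start (x,ẋ)=(0.396826, 0.948853) → end (x,ẋ)=(0.638028, 1.006980)
phase 3: p=0.7934, T=0.318, ωT=1.024024, cosh=1.571761, sinh=1.212614; start (x,ẋ)=(0.638028, 1.006980) → end (x,ẋ)=(0.928385, 0.976026)

1 0.4550 0.3968 0.9489
2 0.7160 0.6380 1.0070
3 1.0340 0.9284 0.9760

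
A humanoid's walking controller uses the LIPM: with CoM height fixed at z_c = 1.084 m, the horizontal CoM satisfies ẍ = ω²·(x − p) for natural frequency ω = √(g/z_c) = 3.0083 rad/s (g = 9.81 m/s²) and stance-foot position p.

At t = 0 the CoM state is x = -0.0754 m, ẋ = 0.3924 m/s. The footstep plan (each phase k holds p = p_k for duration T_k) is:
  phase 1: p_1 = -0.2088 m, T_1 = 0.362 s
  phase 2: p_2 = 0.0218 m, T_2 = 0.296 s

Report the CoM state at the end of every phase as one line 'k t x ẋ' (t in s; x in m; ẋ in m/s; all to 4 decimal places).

1 0.3620 0.1837 1.1777
2 0.6580 0.6487 2.1695

phase 1: p=-0.2088, T=0.362, ωT=1.089005, cosh=1.653933, sinh=1.317382; start (x,ẋ)=(-0.075400, 0.392400) → end (x,ẋ)=(0.183673, 1.177678)
phase 2: p=0.0218, T=0.296, ωT=0.890457, cosh=1.423355, sinh=1.012887; start (x,ẋ)=(0.183673, 1.177678) → end (x,ẋ)=(0.648724, 2.169492)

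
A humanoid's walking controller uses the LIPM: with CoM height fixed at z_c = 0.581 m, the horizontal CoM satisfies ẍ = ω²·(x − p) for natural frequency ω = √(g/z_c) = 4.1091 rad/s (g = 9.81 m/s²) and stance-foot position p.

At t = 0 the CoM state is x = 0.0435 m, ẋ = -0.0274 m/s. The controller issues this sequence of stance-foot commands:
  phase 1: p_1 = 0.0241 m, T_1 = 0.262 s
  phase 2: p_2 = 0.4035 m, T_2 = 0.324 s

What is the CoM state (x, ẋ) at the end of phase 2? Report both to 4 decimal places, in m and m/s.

phase 1: p=0.0241, T=0.262, ωT=1.076584, cosh=1.637698, sinh=1.296940; start (x,ẋ)=(0.043500, -0.027400) → end (x,ẋ)=(0.047223, 0.058515)
phase 2: p=0.4035, T=0.324, ωT=1.331348, cosh=2.025133, sinh=1.761012; start (x,ẋ)=(0.047223, 0.058515) → end (x,ẋ)=(-0.292931, -2.459581)

x = -0.2929, ẋ = -2.4596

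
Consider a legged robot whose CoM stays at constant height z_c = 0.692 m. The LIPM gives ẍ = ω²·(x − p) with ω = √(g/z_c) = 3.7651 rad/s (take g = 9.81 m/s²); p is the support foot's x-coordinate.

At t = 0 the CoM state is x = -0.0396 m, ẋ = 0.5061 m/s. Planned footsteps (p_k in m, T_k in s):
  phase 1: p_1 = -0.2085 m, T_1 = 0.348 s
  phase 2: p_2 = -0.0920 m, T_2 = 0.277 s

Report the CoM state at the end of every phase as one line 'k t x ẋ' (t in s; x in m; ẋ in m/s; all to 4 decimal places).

phase 1: p=-0.2085, T=0.348, ωT=1.310255, cosh=1.988435, sinh=1.718683; start (x,ẋ)=(-0.039600, 0.506100) → end (x,ẋ)=(0.358370, 2.099301)
phase 2: p=-0.0920, T=0.277, ωT=1.042933, cosh=1.594973, sinh=1.242553; start (x,ẋ)=(0.358370, 2.099301) → end (x,ẋ)=(1.319136, 5.455311)

1 0.3480 0.3584 2.0993
2 0.6250 1.3191 5.4553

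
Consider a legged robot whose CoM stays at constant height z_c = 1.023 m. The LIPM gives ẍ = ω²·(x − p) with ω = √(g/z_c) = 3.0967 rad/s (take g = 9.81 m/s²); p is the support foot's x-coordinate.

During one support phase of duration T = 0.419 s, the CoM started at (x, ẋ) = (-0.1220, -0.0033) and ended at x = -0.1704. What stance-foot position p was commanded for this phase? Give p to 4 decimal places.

p = -0.0738

ωT = 3.0967·0.419 = 1.297517; cosh(ωT) = 1.966704, sinh(ωT) = 1.693494
x(T) = p + (x₀−p)·cosh(ωT) + (ẋ₀/ω)·sinh(ωT) ⇒ p·(1 − cosh) = x(T) − x₀·cosh − (ẋ₀/ω)·sinh
numerator   = -0.1704 − (-0.1220)·1.966704 − (-0.0033/3.0967)·1.693494 = 0.071343
denominator = 1 − 1.966704 = -0.966704
p = 0.071343 / -0.966704 = -0.0738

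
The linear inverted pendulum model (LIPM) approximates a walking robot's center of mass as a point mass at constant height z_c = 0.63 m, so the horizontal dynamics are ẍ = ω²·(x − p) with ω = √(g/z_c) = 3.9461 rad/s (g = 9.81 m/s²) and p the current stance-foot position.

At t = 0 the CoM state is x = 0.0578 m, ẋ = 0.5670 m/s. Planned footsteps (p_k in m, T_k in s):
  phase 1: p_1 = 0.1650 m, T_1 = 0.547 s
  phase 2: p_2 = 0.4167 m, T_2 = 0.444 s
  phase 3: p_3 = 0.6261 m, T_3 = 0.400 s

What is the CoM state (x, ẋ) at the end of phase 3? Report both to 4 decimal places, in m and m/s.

x = 0.9893, ẋ = 1.6435

phase 1: p=0.1650, T=0.547, ωT=2.158517, cosh=4.386891, sinh=4.271394; start (x,ẋ)=(0.057800, 0.567000) → end (x,ẋ)=(0.308466, 0.680474)
phase 2: p=0.4167, T=0.444, ωT=1.752068, cosh=2.969966, sinh=2.796551; start (x,ẋ)=(0.308466, 0.680474) → end (x,ẋ)=(0.577491, 0.826566)
phase 3: p=0.6261, T=0.400, ωT=1.578440, cosh=2.526842, sinh=2.320546; start (x,ẋ)=(0.577491, 0.826566) → end (x,ẋ)=(0.989343, 1.643482)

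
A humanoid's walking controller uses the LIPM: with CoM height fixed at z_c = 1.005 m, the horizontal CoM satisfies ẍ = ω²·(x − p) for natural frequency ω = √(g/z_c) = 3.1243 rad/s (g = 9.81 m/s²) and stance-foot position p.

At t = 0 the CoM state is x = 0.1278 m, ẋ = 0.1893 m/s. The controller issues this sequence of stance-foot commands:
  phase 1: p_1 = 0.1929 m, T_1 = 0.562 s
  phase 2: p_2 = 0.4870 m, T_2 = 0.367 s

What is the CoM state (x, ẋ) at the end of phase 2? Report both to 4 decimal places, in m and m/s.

phase 1: p=0.1929, T=0.562, ωT=1.755857, cosh=2.980582, sinh=2.807822; start (x,ẋ)=(0.127800, 0.189300) → end (x,ẋ)=(0.168989, -0.006864)
phase 2: p=0.4870, T=0.367, ωT=1.146618, cosh=1.732620, sinh=1.414910; start (x,ẋ)=(0.168989, -0.006864) → end (x,ẋ)=(-0.067101, -1.417695)

x = -0.0671, ẋ = -1.4177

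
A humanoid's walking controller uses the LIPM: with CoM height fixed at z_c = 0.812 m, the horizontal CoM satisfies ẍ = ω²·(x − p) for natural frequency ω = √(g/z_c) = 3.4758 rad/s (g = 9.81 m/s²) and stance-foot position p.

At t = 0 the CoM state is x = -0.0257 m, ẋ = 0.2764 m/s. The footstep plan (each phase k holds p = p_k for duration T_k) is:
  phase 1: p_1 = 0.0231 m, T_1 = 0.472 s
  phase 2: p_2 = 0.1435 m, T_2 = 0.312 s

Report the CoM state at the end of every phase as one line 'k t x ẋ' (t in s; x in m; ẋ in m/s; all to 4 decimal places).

1 0.4720 0.0899 0.3186
2 0.7840 0.1752 0.2810

phase 1: p=0.0231, T=0.472, ωT=1.640578, cosh=2.676008, sinh=2.482140; start (x,ẋ)=(-0.025700, 0.276400) → end (x,ẋ)=(0.089894, 0.318630)
phase 2: p=0.1435, T=0.312, ωT=1.084450, cosh=1.647950, sinh=1.309862; start (x,ẋ)=(0.089894, 0.318630) → end (x,ẋ)=(0.175236, 0.281027)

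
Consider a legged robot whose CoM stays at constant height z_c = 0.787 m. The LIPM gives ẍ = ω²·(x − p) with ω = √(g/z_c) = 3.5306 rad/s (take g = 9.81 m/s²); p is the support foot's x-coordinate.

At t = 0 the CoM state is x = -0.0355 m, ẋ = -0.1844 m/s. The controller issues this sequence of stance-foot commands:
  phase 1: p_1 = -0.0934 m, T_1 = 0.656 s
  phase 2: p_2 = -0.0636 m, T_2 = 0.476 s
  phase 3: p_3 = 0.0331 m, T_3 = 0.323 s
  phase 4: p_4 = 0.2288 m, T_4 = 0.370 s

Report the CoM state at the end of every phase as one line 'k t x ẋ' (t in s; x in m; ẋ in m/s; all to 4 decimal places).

1 0.6560 -0.0592 0.0823
2 1.1320 0.0089 0.2685
3 1.4550 0.0982 0.3431
4 1.8250 0.1364 -0.1086

phase 1: p=-0.0934, T=0.656, ωT=2.316074, cosh=5.117230, sinh=5.018569; start (x,ẋ)=(-0.035500, -0.184400) → end (x,ẋ)=(-0.059228, 0.082288)
phase 2: p=-0.0636, T=0.476, ωT=1.680566, cosh=2.777430, sinh=2.591161; start (x,ẋ)=(-0.059228, 0.082288) → end (x,ẋ)=(0.008936, 0.268547)
phase 3: p=0.0331, T=0.323, ωT=1.140384, cosh=1.723832, sinh=1.404136; start (x,ẋ)=(0.008936, 0.268547) → end (x,ẋ)=(0.098248, 0.343139)
phase 4: p=0.2288, T=0.370, ωT=1.306322, cosh=1.981691, sinh=1.710877; start (x,ẋ)=(0.098248, 0.343139) → end (x,ẋ)=(0.136366, -0.108596)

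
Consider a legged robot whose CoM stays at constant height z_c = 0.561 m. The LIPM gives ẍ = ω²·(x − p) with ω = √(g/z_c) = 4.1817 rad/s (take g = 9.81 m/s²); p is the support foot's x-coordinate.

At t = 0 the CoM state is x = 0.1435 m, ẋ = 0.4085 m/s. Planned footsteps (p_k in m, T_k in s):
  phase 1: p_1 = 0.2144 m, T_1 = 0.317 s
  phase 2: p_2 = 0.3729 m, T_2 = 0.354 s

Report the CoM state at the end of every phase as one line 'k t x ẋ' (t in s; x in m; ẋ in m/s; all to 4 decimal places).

phase 1: p=0.2144, T=0.317, ωT=1.325599, cosh=2.015042, sinh=1.749398; start (x,ẋ)=(0.143500, 0.408500) → end (x,ẋ)=(0.242428, 0.304479)
phase 2: p=0.3729, T=0.354, ωT=1.480322, cosh=2.310962, sinh=2.083398; start (x,ẋ)=(0.242428, 0.304479) → end (x,ẋ)=(0.223081, -0.433053)

1 0.3170 0.2424 0.3045
2 0.6710 0.2231 -0.4331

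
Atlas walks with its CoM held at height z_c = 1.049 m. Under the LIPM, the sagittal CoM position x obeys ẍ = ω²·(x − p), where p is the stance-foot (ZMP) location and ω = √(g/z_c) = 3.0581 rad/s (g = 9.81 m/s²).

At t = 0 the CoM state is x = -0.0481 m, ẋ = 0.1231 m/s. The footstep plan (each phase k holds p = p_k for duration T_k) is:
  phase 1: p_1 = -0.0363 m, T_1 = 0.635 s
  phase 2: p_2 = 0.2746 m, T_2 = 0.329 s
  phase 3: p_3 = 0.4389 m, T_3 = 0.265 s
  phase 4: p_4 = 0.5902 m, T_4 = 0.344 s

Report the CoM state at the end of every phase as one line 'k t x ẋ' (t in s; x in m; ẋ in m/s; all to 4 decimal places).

1 0.6350 0.0592 0.3147
2 0.9640 0.0625 -0.2926
3 1.2290 -0.1543 -1.4323
4 1.5730 -1.1944 -5.1625

phase 1: p=-0.0363, T=0.635, ωT=1.941894, cosh=3.557686, sinh=3.414254; start (x,ẋ)=(-0.048100, 0.123100) → end (x,ẋ)=(0.059156, 0.314746)
phase 2: p=0.2746, T=0.329, ωT=1.006115, cosh=1.550296, sinh=1.184659; start (x,ẋ)=(0.059156, 0.314746) → end (x,ẋ)=(0.062525, -0.292563)
phase 3: p=0.4389, T=0.265, ωT=0.810397, cosh=1.346741, sinh=0.902059; start (x,ẋ)=(0.062525, -0.292563) → end (x,ẋ)=(-0.154278, -1.432269)
phase 4: p=0.5902, T=0.344, ωT=1.051986, cosh=1.606288, sinh=1.257045; start (x,ẋ)=(-0.154278, -1.432269) → end (x,ẋ)=(-1.194386, -5.162534)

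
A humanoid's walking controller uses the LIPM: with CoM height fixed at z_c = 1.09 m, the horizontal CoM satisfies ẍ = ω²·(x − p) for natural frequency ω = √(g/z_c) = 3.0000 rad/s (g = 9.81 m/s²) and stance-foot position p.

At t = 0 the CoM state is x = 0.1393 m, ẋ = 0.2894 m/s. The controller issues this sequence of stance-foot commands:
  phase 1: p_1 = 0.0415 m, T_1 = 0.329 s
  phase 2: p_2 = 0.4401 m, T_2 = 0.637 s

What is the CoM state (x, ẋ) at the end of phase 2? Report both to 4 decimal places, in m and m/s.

phase 1: p=0.0415, T=0.329, ωT=0.987000, cosh=1.527933, sinh=1.155240; start (x,ẋ)=(0.139300, 0.289400) → end (x,ẋ)=(0.302374, 0.781131)
phase 2: p=0.4401, T=0.637, ωT=1.911000, cosh=3.453889, sinh=3.305956; start (x,ẋ)=(0.302374, 0.781131) → end (x,ẋ)=(0.825205, 1.331992)

x = 0.8252, ẋ = 1.3320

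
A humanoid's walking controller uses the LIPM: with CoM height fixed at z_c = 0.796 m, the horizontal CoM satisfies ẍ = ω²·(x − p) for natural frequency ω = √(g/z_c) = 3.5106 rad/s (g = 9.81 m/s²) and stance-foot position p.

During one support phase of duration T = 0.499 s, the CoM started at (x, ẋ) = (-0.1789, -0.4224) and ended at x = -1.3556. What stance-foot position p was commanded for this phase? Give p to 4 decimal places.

ωT = 3.5106·0.499 = 1.751789; cosh(ωT) = 2.969186, sinh(ωT) = 2.795723
x(T) = p + (x₀−p)·cosh(ωT) + (ẋ₀/ω)·sinh(ωT) ⇒ p·(1 − cosh) = x(T) − x₀·cosh − (ẋ₀/ω)·sinh
numerator   = -1.3556 − (-0.1789)·2.969186 − (-0.4224/3.5106)·2.795723 = -0.488028
denominator = 1 − 2.969186 = -1.969186
p = -0.488028 / -1.969186 = 0.2478

p = 0.2478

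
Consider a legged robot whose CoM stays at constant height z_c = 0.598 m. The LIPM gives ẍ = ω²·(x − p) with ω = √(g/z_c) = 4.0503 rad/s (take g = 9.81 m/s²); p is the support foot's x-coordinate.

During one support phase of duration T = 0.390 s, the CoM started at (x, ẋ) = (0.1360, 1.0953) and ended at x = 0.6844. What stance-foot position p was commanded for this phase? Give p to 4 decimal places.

p = 0.1883

ωT = 4.0503·0.390 = 1.579617; cosh(ωT) = 2.529575, sinh(ωT) = 2.323521
x(T) = p + (x₀−p)·cosh(ωT) + (ẋ₀/ω)·sinh(ωT) ⇒ p·(1 − cosh) = x(T) − x₀·cosh − (ẋ₀/ω)·sinh
numerator   = 0.6844 − (0.1360)·2.529575 − (1.0953/4.0503)·2.323521 = -0.287959
denominator = 1 − 2.529575 = -1.529575
p = -0.287959 / -1.529575 = 0.1883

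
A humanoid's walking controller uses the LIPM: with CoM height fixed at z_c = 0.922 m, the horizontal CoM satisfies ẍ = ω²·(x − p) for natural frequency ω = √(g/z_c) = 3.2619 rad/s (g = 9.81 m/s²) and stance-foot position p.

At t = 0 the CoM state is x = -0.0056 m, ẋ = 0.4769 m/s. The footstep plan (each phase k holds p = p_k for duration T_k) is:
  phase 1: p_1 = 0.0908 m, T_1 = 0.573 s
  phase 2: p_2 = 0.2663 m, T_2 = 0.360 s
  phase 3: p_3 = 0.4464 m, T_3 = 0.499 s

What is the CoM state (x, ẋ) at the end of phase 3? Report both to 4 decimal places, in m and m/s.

phase 1: p=0.0908, T=0.573, ωT=1.869069, cosh=3.318262, sinh=3.163995; start (x,ẋ)=(-0.005600, 0.476900) → end (x,ẋ)=(0.233505, 0.587570)
phase 2: p=0.2663, T=0.360, ωT=1.174284, cosh=1.772433, sinh=1.463393; start (x,ẋ)=(0.233505, 0.587570) → end (x,ẋ)=(0.471777, 0.884886)
phase 3: p=0.4464, T=0.499, ωT=1.627688, cosh=2.644236, sinh=2.447853; start (x,ẋ)=(0.471777, 0.884886) → end (x,ẋ)=(1.177553, 2.542470)

x = 1.1776, ẋ = 2.5425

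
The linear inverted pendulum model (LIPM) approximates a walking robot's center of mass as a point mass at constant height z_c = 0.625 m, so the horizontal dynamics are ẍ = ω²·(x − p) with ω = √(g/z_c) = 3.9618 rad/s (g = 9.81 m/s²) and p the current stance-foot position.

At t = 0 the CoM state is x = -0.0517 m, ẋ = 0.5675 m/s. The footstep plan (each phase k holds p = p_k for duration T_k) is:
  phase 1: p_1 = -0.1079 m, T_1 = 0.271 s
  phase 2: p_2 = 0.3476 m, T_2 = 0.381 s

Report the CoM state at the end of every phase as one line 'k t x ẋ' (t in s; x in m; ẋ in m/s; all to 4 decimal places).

phase 1: p=-0.1079, T=0.271, ωT=1.073648, cosh=1.633897, sinh=1.292137; start (x,ẋ)=(-0.051700, 0.567500) → end (x,ẋ)=(0.169015, 1.214935)
phase 2: p=0.3476, T=0.381, ωT=1.509446, cosh=2.372628, sinh=2.151595; start (x,ẋ)=(0.169015, 1.214935) → end (x,ẋ)=(0.583696, 1.360291)

1 0.2710 0.1690 1.2149
2 0.6520 0.5837 1.3603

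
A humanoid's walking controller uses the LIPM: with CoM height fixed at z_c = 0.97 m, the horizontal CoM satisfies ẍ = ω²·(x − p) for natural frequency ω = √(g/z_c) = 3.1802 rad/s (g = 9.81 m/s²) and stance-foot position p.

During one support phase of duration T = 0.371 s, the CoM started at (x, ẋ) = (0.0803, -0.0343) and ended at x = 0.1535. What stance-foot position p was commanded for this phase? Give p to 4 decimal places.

p = -0.0338

ωT = 3.1802·0.371 = 1.179854; cosh(ωT) = 1.780612, sinh(ωT) = 1.473288
x(T) = p + (x₀−p)·cosh(ωT) + (ẋ₀/ω)·sinh(ωT) ⇒ p·(1 − cosh) = x(T) − x₀·cosh − (ẋ₀/ω)·sinh
numerator   = 0.1535 − (0.0803)·1.780612 − (-0.0343/3.1802)·1.473288 = 0.026407
denominator = 1 − 1.780612 = -0.780612
p = 0.026407 / -0.780612 = -0.0338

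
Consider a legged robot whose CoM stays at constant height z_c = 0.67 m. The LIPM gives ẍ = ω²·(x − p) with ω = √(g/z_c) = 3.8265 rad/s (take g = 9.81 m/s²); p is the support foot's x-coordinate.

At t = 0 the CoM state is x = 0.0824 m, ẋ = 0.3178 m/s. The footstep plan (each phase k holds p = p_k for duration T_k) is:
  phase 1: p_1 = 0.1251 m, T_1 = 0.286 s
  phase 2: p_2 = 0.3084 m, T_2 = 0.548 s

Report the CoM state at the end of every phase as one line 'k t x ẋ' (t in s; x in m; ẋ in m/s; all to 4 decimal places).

1 0.2860 0.1643 0.3112
2 0.8340 0.0391 -0.9245

phase 1: p=0.1251, T=0.286, ωT=1.094379, cosh=1.661037, sinh=1.326290; start (x,ẋ)=(0.082400, 0.317800) → end (x,ẋ)=(0.164325, 0.311173)
phase 2: p=0.3084, T=0.548, ωT=2.096922, cosh=4.131954, sinh=4.009120; start (x,ẋ)=(0.164325, 0.311173) → end (x,ẋ)=(0.039114, -0.924483)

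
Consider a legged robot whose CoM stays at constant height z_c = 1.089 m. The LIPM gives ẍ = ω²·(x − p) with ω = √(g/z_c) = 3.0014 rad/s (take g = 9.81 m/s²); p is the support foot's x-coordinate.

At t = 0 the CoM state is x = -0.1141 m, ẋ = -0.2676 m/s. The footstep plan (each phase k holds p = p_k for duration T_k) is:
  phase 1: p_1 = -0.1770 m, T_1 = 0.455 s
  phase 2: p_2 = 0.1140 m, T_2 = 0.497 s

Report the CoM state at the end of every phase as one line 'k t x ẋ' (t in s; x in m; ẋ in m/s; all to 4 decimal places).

phase 1: p=-0.1770, T=0.455, ωT=1.365637, cosh=2.086718, sinh=1.831500; start (x,ẋ)=(-0.114100, -0.267600) → end (x,ẋ)=(-0.209039, -0.212640)
phase 2: p=0.1140, T=0.497, ωT=1.491696, cosh=2.334809, sinh=2.109818; start (x,ẋ)=(-0.209039, -0.212640) → end (x,ẋ)=(-0.789709, -2.542089)

1 0.4550 -0.2090 -0.2126
2 0.9520 -0.7897 -2.5421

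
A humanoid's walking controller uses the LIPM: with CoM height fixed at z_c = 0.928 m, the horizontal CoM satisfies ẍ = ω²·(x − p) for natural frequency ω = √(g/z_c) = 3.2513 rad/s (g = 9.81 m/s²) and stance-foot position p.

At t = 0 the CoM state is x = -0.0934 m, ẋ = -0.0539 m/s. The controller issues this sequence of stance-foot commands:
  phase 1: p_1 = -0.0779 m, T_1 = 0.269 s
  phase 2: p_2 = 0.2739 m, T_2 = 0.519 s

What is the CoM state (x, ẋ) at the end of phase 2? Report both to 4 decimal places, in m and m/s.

x = -0.9173, ẋ = -3.6617

phase 1: p=-0.0779, T=0.269, ωT=0.874600, cosh=1.407472, sinh=0.990443; start (x,ẋ)=(-0.093400, -0.053900) → end (x,ẋ)=(-0.116135, -0.125776)
phase 2: p=0.2739, T=0.519, ωT=1.687425, cosh=2.795269, sinh=2.610273; start (x,ẋ)=(-0.116135, -0.125776) → end (x,ẋ)=(-0.917332, -3.661723)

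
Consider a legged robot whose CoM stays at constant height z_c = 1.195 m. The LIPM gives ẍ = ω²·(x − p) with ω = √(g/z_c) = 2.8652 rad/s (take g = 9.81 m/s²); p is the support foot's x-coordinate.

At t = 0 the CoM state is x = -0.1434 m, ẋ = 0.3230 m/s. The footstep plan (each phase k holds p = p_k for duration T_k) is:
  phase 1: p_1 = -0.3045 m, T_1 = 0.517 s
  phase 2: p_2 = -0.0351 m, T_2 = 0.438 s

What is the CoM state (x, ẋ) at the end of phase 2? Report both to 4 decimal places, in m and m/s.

x = 1.5681, ẋ = 4.8045

phase 1: p=-0.3045, T=0.517, ωT=1.481308, cosh=2.313019, sinh=2.085679; start (x,ẋ)=(-0.143400, 0.323000) → end (x,ẋ)=(0.303250, 1.709820)
phase 2: p=-0.0351, T=0.438, ωT=1.254958, cosh=1.896389, sinh=1.611301; start (x,ẋ)=(0.303250, 1.709820) → end (x,ẋ)=(1.568094, 4.804545)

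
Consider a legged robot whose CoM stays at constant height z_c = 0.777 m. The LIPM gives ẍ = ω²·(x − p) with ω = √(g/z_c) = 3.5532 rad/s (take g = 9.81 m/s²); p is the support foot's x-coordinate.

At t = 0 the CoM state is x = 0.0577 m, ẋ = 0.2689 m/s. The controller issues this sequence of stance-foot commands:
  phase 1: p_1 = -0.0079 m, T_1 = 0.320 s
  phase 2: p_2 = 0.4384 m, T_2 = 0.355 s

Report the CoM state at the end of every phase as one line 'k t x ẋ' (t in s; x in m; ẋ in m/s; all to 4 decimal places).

1 0.3200 0.2107 0.7882
2 0.6750 0.3644 0.1894

phase 1: p=-0.0079, T=0.320, ωT=1.137024, cosh=1.719125, sinh=1.398352; start (x,ẋ)=(0.057700, 0.268900) → end (x,ẋ)=(0.210699, 0.788214)
phase 2: p=0.4384, T=0.355, ωT=1.261386, cosh=1.906786, sinh=1.623525; start (x,ẋ)=(0.210699, 0.788214) → end (x,ẋ)=(0.364374, 0.189418)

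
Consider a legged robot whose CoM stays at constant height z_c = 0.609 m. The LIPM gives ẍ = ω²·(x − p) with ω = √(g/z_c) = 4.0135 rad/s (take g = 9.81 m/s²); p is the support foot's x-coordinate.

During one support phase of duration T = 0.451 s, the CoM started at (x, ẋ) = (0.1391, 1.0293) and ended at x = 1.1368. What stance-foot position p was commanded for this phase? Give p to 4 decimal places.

p = 0.0291

ωT = 4.0135·0.451 = 1.810088; cosh(ωT) = 3.137314, sinh(ωT) = 2.973674
x(T) = p + (x₀−p)·cosh(ωT) + (ẋ₀/ω)·sinh(ωT) ⇒ p·(1 − cosh) = x(T) − x₀·cosh − (ẋ₀/ω)·sinh
numerator   = 1.1368 − (0.1391)·3.137314 − (1.0293/4.0135)·2.973674 = -0.062227
denominator = 1 − 3.137314 = -2.137314
p = -0.062227 / -2.137314 = 0.0291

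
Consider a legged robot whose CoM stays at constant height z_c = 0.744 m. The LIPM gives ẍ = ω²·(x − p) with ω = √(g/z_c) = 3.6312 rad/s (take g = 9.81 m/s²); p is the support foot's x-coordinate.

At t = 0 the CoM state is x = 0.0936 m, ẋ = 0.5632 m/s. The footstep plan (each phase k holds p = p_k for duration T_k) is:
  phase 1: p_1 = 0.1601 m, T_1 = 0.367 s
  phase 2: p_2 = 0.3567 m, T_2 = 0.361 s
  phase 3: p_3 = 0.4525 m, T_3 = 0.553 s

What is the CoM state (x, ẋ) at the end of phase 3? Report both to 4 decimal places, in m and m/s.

phase 1: p=0.1601, T=0.367, ωT=1.332650, cosh=2.027428, sinh=1.763650; start (x,ẋ)=(0.093600, 0.563200) → end (x,ẋ)=(0.298819, 0.715970)
phase 2: p=0.3567, T=0.361, ωT=1.310863, cosh=1.989481, sinh=1.719894; start (x,ẋ)=(0.298819, 0.715970) → end (x,ẋ)=(0.580661, 1.062924)
phase 3: p=0.4525, T=0.553, ωT=2.008054, cosh=3.791527, sinh=3.657278; start (x,ẋ)=(0.580661, 1.062924) → end (x,ẋ)=(2.008982, 5.732117)

x = 2.0090, ẋ = 5.7321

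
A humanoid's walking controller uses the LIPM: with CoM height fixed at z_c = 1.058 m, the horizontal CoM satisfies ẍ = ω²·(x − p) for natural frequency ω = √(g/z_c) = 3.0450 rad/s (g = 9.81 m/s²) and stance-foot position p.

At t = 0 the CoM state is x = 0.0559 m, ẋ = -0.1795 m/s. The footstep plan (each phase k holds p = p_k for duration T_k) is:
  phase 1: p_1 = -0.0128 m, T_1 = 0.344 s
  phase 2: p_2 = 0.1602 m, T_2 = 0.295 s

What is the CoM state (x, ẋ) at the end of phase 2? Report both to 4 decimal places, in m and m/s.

x = -0.0442, ẋ = -0.4633

phase 1: p=-0.0128, T=0.344, ωT=1.047480, cosh=1.600640, sinh=1.249819; start (x,ẋ)=(0.055900, -0.179500) → end (x,ẋ)=(0.023488, -0.025863)
phase 2: p=0.1602, T=0.295, ωT=0.898275, cosh=1.431318, sinh=1.024046; start (x,ẋ)=(0.023488, -0.025863) → end (x,ẋ)=(-0.044176, -0.463316)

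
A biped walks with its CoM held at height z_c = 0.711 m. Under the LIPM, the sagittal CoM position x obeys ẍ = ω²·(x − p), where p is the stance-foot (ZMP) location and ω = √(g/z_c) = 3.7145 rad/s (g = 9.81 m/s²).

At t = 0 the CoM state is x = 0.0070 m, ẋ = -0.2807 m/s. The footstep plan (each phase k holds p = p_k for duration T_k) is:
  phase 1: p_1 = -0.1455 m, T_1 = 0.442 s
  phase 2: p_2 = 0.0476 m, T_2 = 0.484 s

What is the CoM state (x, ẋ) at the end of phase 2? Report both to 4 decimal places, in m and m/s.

x = 0.6516, ẋ = 2.3353

phase 1: p=-0.1455, T=0.442, ωT=1.641809, cosh=2.679067, sinh=2.485437; start (x,ẋ)=(0.007000, -0.280700) → end (x,ẋ)=(0.075236, 0.655890)
phase 2: p=0.0476, T=0.484, ωT=1.797818, cosh=3.101061, sinh=2.935401; start (x,ẋ)=(0.075236, 0.655890) → end (x,ẋ)=(0.651622, 2.335288)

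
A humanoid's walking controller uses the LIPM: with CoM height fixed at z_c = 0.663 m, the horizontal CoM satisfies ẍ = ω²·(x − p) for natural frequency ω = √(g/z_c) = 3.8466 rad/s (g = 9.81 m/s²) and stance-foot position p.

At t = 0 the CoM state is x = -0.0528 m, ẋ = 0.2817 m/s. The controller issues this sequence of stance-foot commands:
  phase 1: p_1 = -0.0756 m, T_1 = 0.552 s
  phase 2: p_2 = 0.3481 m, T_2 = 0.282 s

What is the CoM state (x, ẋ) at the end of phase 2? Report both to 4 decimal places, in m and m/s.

phase 1: p=-0.0756, T=0.552, ωT=2.123323, cosh=4.239251, sinh=4.119618; start (x,ẋ)=(-0.052800, 0.281700) → end (x,ẋ)=(0.322749, 1.555498)
phase 2: p=0.3481, T=0.282, ωT=1.084741, cosh=1.648332, sinh=1.310342; start (x,ẋ)=(0.322749, 1.555498) → end (x,ẋ)=(0.836193, 2.436198)

x = 0.8362, ẋ = 2.4362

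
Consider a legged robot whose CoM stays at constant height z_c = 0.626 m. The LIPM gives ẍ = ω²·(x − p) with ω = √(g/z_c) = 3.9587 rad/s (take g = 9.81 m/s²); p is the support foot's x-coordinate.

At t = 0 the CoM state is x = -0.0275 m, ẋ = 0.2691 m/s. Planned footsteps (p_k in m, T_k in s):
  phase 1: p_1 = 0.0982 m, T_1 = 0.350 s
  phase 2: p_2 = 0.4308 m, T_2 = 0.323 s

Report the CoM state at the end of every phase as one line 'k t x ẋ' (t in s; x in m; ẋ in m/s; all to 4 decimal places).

1 0.3500 -0.0414 -0.3608
2 0.6730 -0.6339 -3.7949

phase 1: p=0.0982, T=0.350, ωT=1.385545, cosh=2.123596, sinh=1.873408; start (x,ẋ)=(-0.027500, 0.269100) → end (x,ẋ)=(-0.041388, -0.360764)
phase 2: p=0.4308, T=0.323, ωT=1.278660, cosh=1.935117, sinh=1.656707; start (x,ẋ)=(-0.041388, -0.360764) → end (x,ẋ)=(-0.633917, -3.794919)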